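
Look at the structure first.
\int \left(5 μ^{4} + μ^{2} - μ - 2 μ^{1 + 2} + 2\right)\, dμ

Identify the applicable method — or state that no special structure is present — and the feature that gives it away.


Diagnosis: no special technique — the integrand is a sum of constant multiples of powers of μ — integrate term by term.


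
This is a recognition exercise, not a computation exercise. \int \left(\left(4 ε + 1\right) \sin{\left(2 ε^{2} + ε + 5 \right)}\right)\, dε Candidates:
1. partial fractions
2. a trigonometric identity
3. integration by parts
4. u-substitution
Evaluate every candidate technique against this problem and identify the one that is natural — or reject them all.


Method: u-substitution — viewed as a product, the integrand is a composition evaluated at 2 ε^{2} + ε + 5 times (a constant multiple of) that inner expression's derivative, so u = 2 ε^{2} + ε + 5 makes it elementary.
- partial fractions — the expression is not a ratio of polynomials that decomposes further.
- a trigonometric identity: the trigonometric factor has no even power to reduce and no cross-frequency product to convert — the standard power-reduction and product-to-sum identities do not engage it.
- integration by parts: the non-polynomial partner is not one of the parts kernels — exp, sine, or cosine with a degree-1 argument, or a logarithm.
- u-substitution: yes, a natural case for it.


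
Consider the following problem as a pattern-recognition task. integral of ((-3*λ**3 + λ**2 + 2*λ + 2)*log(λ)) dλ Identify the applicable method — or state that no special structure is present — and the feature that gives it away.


Technique: integration by parts — a polynomial next to log(λ): integrate the polynomial, differentiate the log, and the integral simplifies in one pass.


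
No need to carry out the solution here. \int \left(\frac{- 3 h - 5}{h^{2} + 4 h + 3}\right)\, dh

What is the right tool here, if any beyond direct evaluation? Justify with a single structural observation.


Method: partial fractions — the denominator h^{2} + 4 h + 3 factors, so the quotient decomposes into elementary partial fractions term by term.


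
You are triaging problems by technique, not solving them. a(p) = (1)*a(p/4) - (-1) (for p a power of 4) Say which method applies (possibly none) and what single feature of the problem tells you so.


Diagnosis: the master substitution — index division is the fingerprint: p/4 in the recursive call means substitute p = 4^m.


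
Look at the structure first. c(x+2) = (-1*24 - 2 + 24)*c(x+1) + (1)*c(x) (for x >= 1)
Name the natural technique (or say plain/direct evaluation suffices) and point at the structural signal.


Best approach: the characteristic-root method — constant coefficients and linearity mean the ansatz r^x reduces it to solving the characteristic polynomial.


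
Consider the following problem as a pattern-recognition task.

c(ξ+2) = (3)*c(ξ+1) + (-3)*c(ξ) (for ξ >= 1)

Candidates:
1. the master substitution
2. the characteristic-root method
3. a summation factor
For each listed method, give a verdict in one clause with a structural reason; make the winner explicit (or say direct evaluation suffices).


Technique: the characteristic-root method — shift-invariance with fixed coefficients calls for exponential trials; the characteristic polynomial finds every r^ξ.
- the master substitution — there is no divide-the-index recursive argument.
- the characteristic-root method: applies; the problem has the shape this method handles.
- a summation factor: a summation factor telescopes one-step recursions; this one carries higher-order memory.


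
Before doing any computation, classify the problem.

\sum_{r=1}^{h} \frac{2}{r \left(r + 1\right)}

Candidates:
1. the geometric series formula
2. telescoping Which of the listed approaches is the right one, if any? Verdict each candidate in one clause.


Best approach: telescoping — after splitting \frac{2}{r \left(r + 1\right)} into partial fractions, the pieces are shifted copies of one function and cancel telescopically.
- the geometric series formula — dividing successive terms gives an index-dependent quantity, not a constant.
- telescoping: applies; the problem has the shape this method handles.


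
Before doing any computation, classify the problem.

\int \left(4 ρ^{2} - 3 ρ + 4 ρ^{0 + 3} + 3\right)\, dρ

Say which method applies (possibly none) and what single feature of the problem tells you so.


Best approach: no special technique — scan for structure and find none: constant multiples of powers of ρ, integrate directly.


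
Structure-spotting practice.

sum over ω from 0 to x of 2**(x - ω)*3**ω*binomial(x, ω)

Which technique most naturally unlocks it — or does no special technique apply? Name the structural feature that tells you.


Verdict: the binomial theorem — terms weighting binomial(x, ω) against matched powers of 3 and 2 reassemble into (3 + 2)^x by the binomial theorem.


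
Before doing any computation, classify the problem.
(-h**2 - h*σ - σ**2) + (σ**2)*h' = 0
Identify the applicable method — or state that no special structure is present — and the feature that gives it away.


Method: the homogeneous substitution — scaling σ and h together leaves the slope fixed — it depends only on h/σ, so substitute the ratio.


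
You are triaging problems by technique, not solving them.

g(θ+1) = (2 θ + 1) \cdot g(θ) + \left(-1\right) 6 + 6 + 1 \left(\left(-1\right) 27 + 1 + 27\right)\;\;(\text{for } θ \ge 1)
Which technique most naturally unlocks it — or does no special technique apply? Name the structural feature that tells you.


Method: a summation factor — rescale the sequence by the product of the weights 2 θ + 1 so far — the recurrence collapses to a plain running sum.


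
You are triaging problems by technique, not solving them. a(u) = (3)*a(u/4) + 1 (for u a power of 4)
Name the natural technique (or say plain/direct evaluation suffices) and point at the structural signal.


Best approach: the master substitution — a divide-and-conquer shape: argument u/4, so change variables with u = 4^m and solve the linear version.


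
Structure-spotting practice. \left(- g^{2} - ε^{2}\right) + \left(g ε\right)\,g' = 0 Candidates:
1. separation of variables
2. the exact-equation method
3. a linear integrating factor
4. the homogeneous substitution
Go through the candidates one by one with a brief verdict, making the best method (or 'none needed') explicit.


Method: the homogeneous substitution — the slope's numerator and denominator have matching total degree, so it depends only on g/ε and the ratio substitution collapses it. Rearranged, this also fits the Bernoulli template directly; the homogeneous substitution reads the structure without the rearrangement.
- separation of variables — the two dependences do not factor apart.
- the exact-equation method: exactness fails on the nose — the mixed partials do not match.
- a linear integrating factor — the unknown enters nonlinearly (through a power, a denominator, or a transcendental function), which the linear integrating-factor recipe cannot absorb as-is — any repair would come from a preliminary substitution, not the factor.
- the homogeneous substitution — applies; the problem has the shape this method handles.


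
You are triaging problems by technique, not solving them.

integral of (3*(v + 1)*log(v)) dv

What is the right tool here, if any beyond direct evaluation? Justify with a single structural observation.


Best approach: integration by parts — a polynomial next to log(v): integrate the polynomial, differentiate the log, and the integral simplifies in one pass.


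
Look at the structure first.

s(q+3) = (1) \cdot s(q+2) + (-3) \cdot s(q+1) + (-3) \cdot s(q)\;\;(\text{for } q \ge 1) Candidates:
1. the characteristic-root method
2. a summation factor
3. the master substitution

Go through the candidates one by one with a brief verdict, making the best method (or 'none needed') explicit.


Technique: the characteristic-root method — try a geometric ansatz r^q: constant coefficients turn the recurrence into one polynomial equation in r.
- the characteristic-root method — a fit — the right tool for this form.
- a summation factor — the recurrence reaches back more than one step, outside the first-order family a summation factor normalizes.
- the master substitution: the recursion shifts the index rather than dividing it.


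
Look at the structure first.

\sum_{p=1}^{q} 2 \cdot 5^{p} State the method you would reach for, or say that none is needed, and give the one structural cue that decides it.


Diagnosis: the geometric series formula — each summand is the previous one scaled by 5; that constant multiplier is itself the geometric structure.


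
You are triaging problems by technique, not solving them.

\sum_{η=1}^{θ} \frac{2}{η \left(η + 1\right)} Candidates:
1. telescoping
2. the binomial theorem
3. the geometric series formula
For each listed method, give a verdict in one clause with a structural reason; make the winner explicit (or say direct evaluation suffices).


Best approach: telescoping — \frac{2}{η \left(η + 1\right)} decomposes into shift-paired simple fractions; the series telescopes to finitely many boundary pieces.
- telescoping: yes, a natural case for it.
- the binomial theorem — there is no pair of bases whose matched powers would reassemble into a single binomial power.
- the geometric series formula: there is no constant term-to-term ratio.


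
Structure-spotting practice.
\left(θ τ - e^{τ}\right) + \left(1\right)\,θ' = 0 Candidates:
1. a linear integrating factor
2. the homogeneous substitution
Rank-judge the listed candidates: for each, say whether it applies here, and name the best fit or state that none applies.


Verdict: a linear integrating factor — arrange it as θ' + τ·θ = (the forcing term) and the integrating factor does the rest.
- a linear integrating factor: a fit — the right tool for this form.
- the homogeneous substitution — the slope changes under joint rescaling, failing the degree-zero test.


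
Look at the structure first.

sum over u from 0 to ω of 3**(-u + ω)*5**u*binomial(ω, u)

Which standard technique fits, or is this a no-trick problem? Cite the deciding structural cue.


Method: the binomial theorem — the summand is term u of a binomial expansion in 5 and 3; the whole sum is a single power.


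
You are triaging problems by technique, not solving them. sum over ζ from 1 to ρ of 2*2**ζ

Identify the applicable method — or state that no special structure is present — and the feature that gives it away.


Technique: the geometric series formula — each summand is the previous one scaled by 2; that constant multiplier is itself the geometric structure.


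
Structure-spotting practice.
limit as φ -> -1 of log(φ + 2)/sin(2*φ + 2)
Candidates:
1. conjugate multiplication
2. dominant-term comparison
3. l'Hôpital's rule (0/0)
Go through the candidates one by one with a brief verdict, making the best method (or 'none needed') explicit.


Diagnosis: l'Hôpital's rule (0/0) — the 0/0 form at -1 is the signature situation for l'Hôpital's rule. One could equally expand both pieces locally and compare leading terms; the rule does that in one stroke.
- conjugate multiplication: there are no radicals in tension whose conjugate would simplify matters.
- dominant-term comparison: leading-power comparison does not apply to this form.
- l'Hôpital's rule (0/0): a fit — the right tool for this form.


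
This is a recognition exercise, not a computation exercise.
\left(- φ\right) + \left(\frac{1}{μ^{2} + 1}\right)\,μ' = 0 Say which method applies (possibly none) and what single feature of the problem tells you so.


Diagnosis: separation of variables — the derivative equals a pure function of φ (namely φ) times a pure function of μ (namely μ^{2} + 1); divide and integrate each side. An exactness check succeeds on this form as well — separation and the potential function arrive at the same answer, separation more directly.


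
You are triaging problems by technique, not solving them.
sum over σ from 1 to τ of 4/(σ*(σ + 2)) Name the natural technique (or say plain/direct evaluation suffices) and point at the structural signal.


Best approach: telescoping — the denominator's roots in 4/(σ*(σ + 2)) sit an integer apart: decomposition produces a self-cancelling chain.


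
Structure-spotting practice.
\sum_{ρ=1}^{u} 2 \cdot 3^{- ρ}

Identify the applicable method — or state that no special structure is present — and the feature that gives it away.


Diagnosis: the geometric series formula — consecutive terms stand in a fixed index-free ratio — the geometric sum formula closes it.


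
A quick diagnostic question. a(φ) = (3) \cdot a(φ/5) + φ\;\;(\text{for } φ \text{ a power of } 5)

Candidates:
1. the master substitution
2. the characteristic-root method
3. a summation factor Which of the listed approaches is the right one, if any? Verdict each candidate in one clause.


Verdict: the master substitution — the argument shrinks by the factor 5, so measure the index on a logarithmic scale and the recursion becomes a shift.
- the master substitution — yes, a natural case for it.
- the characteristic-root method — the recursion divides its index rather than shifting it — outside the constant-shift family the root method covers.
- a summation factor: a divided-index call is outside the fixed-shift first-order family a summation factor normalizes.


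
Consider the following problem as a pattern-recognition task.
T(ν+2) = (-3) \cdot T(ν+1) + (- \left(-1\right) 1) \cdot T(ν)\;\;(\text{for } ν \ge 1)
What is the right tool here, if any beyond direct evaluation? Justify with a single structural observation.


Technique: the characteristic-root method — the recurrence treats every index alike (constant coefficients, no forcing) — precisely the regime where r^ν trials close it.


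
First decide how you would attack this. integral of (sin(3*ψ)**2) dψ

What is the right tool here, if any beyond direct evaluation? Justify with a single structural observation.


Technique: a trigonometric identity — the even trigonometric power sin(3*ψ)**2 reduces by a double-angle identity before any integration is attempted.


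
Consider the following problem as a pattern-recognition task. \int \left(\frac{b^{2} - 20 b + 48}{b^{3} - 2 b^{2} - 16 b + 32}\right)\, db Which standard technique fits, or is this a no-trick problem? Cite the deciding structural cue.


Best approach: partial fractions — b^{3} - 2 b^{2} - 16 b + 32 splits into linear pieces, so the quotient is a sum of simple fractions — decompose before integrating.


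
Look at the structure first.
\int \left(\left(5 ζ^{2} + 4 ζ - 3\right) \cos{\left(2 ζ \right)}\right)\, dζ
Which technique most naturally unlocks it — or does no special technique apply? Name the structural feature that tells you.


Method: integration by parts — 5 ζ^{2} + 4 ζ - 3 dies after finitely many derivatives while \cos{\left(2 ζ \right)} cycles under integration — the tabular/parts setup.


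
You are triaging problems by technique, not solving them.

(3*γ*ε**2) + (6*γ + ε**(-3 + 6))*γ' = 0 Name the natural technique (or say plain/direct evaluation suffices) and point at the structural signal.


Method: the exact-equation method — equality of cross partials is the green light — assemble the potential function term by term.


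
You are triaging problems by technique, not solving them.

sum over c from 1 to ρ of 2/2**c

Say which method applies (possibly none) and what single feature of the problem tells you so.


Best approach: the geometric series formula — consecutive terms stand in a fixed index-free ratio — the geometric sum formula closes it.


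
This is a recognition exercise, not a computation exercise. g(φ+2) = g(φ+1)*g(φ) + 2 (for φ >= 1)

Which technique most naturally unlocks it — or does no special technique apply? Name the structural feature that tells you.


Method: no special technique — the sequence value feeds back through itself nonlinearly — linear superposition fails, and every superposition-based closed form fails with it.


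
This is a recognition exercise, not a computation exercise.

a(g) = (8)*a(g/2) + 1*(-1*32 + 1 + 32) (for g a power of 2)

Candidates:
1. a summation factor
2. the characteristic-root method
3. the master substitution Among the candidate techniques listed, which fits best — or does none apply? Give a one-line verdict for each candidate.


Technique: the master substitution — the argument contracts 2-fold per step: reindex g exponentially and solve the linear recurrence in the new index.
- a summation factor: a divided-index call is outside the fixed-shift first-order family a summation factor normalizes.
- the characteristic-root method — the recursion divides its index rather than shifting it — outside the constant-shift family the root method covers.
- the master substitution — applies; the problem has the shape this method handles.


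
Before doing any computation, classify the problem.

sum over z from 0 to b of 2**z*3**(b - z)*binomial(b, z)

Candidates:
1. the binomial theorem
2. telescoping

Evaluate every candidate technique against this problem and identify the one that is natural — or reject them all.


Verdict: the binomial theorem — the binomial coefficients weight matched powers of 2 and 3, which is exactly the expansion of a binomial power.
- the binomial theorem — applicable, and directly so.
- telescoping: as presented, consecutive terms share no shifted copy to cancel against — no rewrite is on display to change that.


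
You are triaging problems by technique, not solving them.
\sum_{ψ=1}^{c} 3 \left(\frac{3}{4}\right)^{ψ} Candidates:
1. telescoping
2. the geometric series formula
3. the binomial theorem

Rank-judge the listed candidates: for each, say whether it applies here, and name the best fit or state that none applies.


Method: the geometric series formula — check a ratio of consecutive terms: it is \frac{3}{4}, independent of the index, so the geometric formula closes the sum.
- telescoping — the summand is not presented as a shifted difference — a telescoping rewrite may exist, but the displayed structure does not offer one.
- the geometric series formula — a fit — the right tool for this form.
- the binomial theorem: the terms lack the binomial-coefficient-weighted complementary-power pattern of an expansion.


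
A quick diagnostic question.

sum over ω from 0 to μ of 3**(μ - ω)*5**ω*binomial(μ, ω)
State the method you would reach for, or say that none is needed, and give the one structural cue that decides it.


Technique: the binomial theorem — the binomial coefficients weight matched powers of 5 and 3, which is exactly the expansion of a binomial power.


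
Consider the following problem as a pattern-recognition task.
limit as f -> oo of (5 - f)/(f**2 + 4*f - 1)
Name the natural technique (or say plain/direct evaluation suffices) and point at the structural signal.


Technique: dominant-term comparison — at large f only the top-degree terms survive; compare the leading terms and the limit falls out. Viewed as a single quotient this is an ∞/∞ form — an at-infinity application of l'Hôpital's rule would also resolve it; comparing leading growth reads the answer without differentiating.


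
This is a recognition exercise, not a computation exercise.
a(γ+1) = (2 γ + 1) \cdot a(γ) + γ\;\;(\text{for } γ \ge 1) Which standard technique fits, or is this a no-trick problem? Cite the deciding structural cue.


Verdict: a summation factor — because the multiplier 2 γ + 1 is index-dependent, divide through by its running product and sum the resulting differences.


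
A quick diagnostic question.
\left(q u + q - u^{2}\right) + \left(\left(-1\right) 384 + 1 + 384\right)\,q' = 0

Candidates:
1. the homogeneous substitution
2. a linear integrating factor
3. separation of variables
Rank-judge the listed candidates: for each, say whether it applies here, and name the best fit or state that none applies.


Best approach: a linear integrating factor — the unknown enters only to the first power against a nonzero forcing term — the integrating-factor template applies directly.
- the homogeneous substitution — rescaling both variables together changes the slope, so no ratio substitution collapses it.
- a linear integrating factor: a fit — the right tool for this form.
- separation of variables — no division isolates the independent variable from the unknown.


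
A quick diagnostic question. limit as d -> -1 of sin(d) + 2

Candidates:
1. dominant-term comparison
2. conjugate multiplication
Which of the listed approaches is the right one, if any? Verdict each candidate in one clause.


Technique: no special technique — the expression is continuous at -1 — substitute and evaluate; no indeterminate form appears.
- dominant-term comparison: this limit is not decided by comparing leading-term growth at infinity.
- conjugate multiplication — no difference of divergent radicals appears, so rationalizing has nothing to cancel.


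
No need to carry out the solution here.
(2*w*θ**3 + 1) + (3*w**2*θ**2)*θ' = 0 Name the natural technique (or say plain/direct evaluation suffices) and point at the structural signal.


Method: the exact-equation method — check exactness first: here it holds (2*w*θ**3 + 1, 3*w**2*θ**2 have matching cross partials), so no integrating factor is needed.


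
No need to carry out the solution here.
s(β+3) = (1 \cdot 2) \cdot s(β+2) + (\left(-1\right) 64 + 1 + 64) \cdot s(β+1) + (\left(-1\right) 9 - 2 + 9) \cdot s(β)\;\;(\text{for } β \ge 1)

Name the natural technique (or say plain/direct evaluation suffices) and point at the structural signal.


Best approach: the characteristic-root method — shift-invariance with fixed coefficients calls for exponential trials; the characteristic polynomial finds every r^β.


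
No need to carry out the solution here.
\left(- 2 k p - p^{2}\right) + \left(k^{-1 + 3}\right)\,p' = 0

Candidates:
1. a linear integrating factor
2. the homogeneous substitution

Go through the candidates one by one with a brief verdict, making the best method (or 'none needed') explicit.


Method: the homogeneous substitution — scaling k and p together leaves the slope fixed — it depends only on p/k, so substitute the ratio. Rearranged, this also fits the Bernoulli template directly; the homogeneous substitution reads the structure without the rearrangement.
- a linear integrating factor — a nonlinear term in the unknown puts this outside the integrating-factor template.
- the homogeneous substitution — a fit — the right tool for this form.


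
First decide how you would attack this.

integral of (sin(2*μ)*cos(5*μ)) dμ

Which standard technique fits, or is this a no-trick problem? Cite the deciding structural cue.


Method: a trigonometric identity — mixed-frequency products such as sin(2*μ)*cos(5*μ) are designed for the product-to-sum formula.


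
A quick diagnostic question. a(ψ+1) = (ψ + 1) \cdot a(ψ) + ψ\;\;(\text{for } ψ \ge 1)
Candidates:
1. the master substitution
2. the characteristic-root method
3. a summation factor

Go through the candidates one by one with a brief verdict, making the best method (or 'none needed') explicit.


Verdict: a summation factor — first-order, linear, moving coefficient ψ + 1: the discrete analogue of an integrating factor handles it.
- the master substitution: there is no divide-the-index recursive argument.
- the characteristic-root method — an index-dependent weight blocks the pure exponential ansatz.
- a summation factor: yes — fits the structure here.


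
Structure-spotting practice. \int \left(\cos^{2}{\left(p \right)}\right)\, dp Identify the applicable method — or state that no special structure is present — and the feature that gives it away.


Technique: a trigonometric identity — an even power like \cos^{2}{\left(p \right)} flattens under the half-angle identity into first-degree cosines you can integrate directly.


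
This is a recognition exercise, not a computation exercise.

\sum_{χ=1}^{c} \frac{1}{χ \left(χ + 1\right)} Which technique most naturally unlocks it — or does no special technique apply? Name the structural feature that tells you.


Method: telescoping — the denominator's roots in \frac{1}{χ \left(χ + 1\right)} sit an integer apart: decomposition produces a self-cancelling chain.


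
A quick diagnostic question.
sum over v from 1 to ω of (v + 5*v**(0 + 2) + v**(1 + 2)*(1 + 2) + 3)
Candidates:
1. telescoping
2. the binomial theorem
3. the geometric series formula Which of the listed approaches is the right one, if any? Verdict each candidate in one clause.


Technique: no special technique — every summand is a constant multiple of a power of v — apply the standard power-sum identities one degree at a time.
- telescoping — the terms as presented offer no neighboring cancellation — a telescoping rewrite may exist, but the displayed structure does not hand one over.
- the binomial theorem: there is no pair of bases whose matched powers would reassemble into a single binomial power.
- the geometric series formula: the ratio of consecutive terms depends on the index.


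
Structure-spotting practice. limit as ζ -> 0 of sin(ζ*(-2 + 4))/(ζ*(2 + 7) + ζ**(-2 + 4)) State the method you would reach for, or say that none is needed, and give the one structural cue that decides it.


Diagnosis: l'Hôpital's rule (0/0) — both numerator and denominator vanish at 0: the genuine 0/0 indeterminate that l'Hôpital exists for. Expanding numerator and denominator to first order gives the same value — the rule automates exactly that.


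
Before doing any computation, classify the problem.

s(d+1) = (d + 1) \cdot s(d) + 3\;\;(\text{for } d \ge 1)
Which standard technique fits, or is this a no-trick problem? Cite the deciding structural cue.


Method: a summation factor — because the multiplier d + 1 is index-dependent, divide through by its running product and sum the resulting differences.


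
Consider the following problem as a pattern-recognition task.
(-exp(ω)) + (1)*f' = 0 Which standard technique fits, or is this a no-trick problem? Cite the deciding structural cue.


Best approach: no special technique — solved for the derivative, f never appears on the right — this is a direct integration in ω, not a differential-equations problem at heart.


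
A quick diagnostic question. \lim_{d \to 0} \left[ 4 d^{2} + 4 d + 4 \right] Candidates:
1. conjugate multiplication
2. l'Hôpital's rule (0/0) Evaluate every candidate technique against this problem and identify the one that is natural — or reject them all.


Method: no special technique — no vanishing denominator and no indeterminate clash at the point — evaluation is immediate.
- conjugate multiplication: there is no infinity-minus-infinity radical difference to rationalize.
- l'Hôpital's rule (0/0): evaluation at the point is determinate, so the rule has nothing to repair.


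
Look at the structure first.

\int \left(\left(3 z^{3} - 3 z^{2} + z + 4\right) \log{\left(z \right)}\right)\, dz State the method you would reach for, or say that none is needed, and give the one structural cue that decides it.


Diagnosis: integration by parts — a polynomial next to \log{\left(z \right)}: integrate the polynomial, differentiate the log, and the integral simplifies in one pass.


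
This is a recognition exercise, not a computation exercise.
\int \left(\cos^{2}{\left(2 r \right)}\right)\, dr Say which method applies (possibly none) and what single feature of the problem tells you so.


Best approach: a trigonometric identity — even powers like \cos^{2}{\left(2 r \right)} never integrate directly; the half-angle identity lowers the degree first.


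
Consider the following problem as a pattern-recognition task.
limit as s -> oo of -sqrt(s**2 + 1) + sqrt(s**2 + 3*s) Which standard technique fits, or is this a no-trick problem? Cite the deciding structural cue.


Diagnosis: conjugate multiplication — turning the difference into a conjugate-rationalized ratio makes the limit readable.


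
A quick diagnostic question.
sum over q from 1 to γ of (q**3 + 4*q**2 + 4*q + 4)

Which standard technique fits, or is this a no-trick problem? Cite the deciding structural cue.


Verdict: no special technique — no cancellation, no constant ratio, no binomial weights — just polynomial terms summed directly.


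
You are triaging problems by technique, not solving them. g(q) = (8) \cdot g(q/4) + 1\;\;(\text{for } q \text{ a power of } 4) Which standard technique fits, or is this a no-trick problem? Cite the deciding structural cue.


Method: the master substitution — the argument contracts 4-fold per step: reindex q exponentially and solve the linear recurrence in the new index.


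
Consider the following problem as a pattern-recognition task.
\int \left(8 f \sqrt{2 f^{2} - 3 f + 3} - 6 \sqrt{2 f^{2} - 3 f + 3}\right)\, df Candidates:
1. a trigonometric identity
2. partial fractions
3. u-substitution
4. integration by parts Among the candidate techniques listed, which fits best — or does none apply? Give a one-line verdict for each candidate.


Best approach: u-substitution — collected, the integrand has one factor that is, up to a constant, the derivative of an inner expression the rest depends on — substitute for that inner expression.
- a trigonometric identity — no sine or cosine appears, so there is nothing for a trigonometric identity to act on.
- partial fractions — there is no rational-function structure to decompose.
- u-substitution: applicable, and directly so.
- integration by parts: the non-polynomial partner is not one of the parts kernels — exp, sine, or cosine with a degree-1 argument, or a logarithm.


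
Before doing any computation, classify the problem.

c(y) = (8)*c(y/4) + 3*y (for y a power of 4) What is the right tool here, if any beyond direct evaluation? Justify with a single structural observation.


Technique: the master substitution — a divide-and-conquer shape: argument y/4, so change variables with y = 4^m and solve the linear version.


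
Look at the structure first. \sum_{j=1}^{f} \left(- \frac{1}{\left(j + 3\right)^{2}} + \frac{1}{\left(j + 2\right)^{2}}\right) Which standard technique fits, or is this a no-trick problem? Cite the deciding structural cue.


Best approach: telescoping — consecutive terms evaluate one function at adjacent indices (\frac{1}{\left(j + 2\right)^{2}} is its current value): one term's tail is the next term's head, so the chain collapses.


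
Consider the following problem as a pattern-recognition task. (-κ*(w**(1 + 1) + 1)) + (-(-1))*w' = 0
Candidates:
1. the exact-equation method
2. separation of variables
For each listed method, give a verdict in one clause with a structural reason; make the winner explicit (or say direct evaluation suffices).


Verdict: separation of variables — a product of single-variable factors, κ and (w**(1 + 1) + 1) — the textbook separable form.
- the exact-equation method: the mixed-partials test fails on this split — it is not an exact differential as presented.
- separation of variables — a fit — the right tool for this form.


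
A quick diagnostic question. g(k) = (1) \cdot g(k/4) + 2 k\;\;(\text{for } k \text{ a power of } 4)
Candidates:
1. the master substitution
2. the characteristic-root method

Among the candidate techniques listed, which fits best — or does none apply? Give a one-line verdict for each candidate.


Best approach: the master substitution — treat m = log base 4 of k as the new clock: one recursion step advances m by one while k scales by 4.
- the master substitution — applies; the problem has the shape this method handles.
- the characteristic-root method — a divided-index call is not the fixed-shift linear shape that characteristic roots solve.


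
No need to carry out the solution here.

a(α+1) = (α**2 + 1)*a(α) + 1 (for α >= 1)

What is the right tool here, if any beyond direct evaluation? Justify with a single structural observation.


Method: a summation factor — first-order, linear, moving coefficient α**2 + 1: the discrete analogue of an integrating factor handles it.


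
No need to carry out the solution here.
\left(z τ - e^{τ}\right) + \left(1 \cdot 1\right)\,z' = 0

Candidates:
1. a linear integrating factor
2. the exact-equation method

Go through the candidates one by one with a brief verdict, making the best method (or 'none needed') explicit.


Technique: a linear integrating factor — the unknown enters only to the first power against a nonzero forcing term — the integrating-factor template applies directly.
- a linear integrating factor: yes — fits the structure here.
- the exact-equation method — the cross partial derivatives disagree, so no single potential exists.


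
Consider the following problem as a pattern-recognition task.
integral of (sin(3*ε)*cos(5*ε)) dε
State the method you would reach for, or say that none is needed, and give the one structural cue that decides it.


Diagnosis: a trigonometric identity — sin(3*ε)*cos(5*ε) is a beat pattern — rewrite the product as a sum of single-frequency waves before integrating.


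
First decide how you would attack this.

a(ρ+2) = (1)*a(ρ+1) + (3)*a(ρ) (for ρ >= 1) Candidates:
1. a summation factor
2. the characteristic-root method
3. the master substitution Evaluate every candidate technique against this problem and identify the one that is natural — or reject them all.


Technique: the characteristic-root method — fixed numeric weights on consecutive terms and no forcing term added: the root method in its home territory.
- a summation factor — a summation factor telescopes one-step recursions; this one carries higher-order memory.
- the characteristic-root method: applies; the problem has the shape this method handles.
- the master substitution: the recursion steps by a constant offset, so exponential reindexing is pointless.


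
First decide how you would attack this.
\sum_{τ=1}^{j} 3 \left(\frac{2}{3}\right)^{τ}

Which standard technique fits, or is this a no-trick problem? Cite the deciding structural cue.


Verdict: the geometric series formula — consecutive terms stand in a fixed index-free ratio — the geometric sum formula closes it.


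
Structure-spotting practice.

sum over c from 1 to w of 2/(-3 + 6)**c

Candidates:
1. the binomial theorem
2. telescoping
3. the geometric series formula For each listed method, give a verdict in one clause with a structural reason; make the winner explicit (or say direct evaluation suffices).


Technique: the geometric series formula — consecutive terms stand in a fixed index-free ratio — the geometric sum formula closes it.
- the binomial theorem — no binomial coefficients pair up with complementary powers here.
- telescoping: neither a shifted-difference shape nor integer-spaced poles are present.
- the geometric series formula — yes — fits the structure here.


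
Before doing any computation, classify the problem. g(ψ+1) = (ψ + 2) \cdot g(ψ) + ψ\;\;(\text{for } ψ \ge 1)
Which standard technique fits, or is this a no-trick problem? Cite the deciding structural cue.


Diagnosis: a summation factor — with the index-dependent coefficient ψ + 2, dividing by the cumulative product turns the left side into a pure difference.


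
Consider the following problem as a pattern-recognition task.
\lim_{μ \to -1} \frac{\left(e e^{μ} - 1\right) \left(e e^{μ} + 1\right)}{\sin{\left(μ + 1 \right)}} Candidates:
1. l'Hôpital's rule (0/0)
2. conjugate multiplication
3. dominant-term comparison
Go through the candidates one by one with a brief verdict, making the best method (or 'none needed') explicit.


Method: l'Hôpital's rule (0/0) — numerator and denominator both vanish at -1 — a genuine 0/0 form, which is exactly when l'Hôpital applies. One could equally expand both pieces locally and compare leading terms; the rule does that in one stroke.
- l'Hôpital's rule (0/0): applies; the problem has the shape this method handles.
- conjugate multiplication: there is no infinity-minus-infinity radical difference to rationalize.
- dominant-term comparison — no dominant-degree comparison decides it.


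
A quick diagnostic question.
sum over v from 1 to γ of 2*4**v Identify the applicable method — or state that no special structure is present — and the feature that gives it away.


Best approach: the geometric series formula — each summand is the previous one scaled by 4; that constant multiplier is itself the geometric structure.


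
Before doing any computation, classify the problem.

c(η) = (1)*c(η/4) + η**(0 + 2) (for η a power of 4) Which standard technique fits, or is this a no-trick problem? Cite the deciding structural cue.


Technique: the master substitution — treat m = log base 4 of η as the new clock: one recursion step advances m by one while η scales by 4.


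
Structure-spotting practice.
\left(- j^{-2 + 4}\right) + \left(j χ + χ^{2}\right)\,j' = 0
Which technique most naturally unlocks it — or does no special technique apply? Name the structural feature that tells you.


Technique: the homogeneous substitution — solved for the derivative, the right side is unchanged under scaling χ and j together — it depends only on the ratio j/χ, so substitute a single ratio variable. A Bernoulli substitution after rearrangement (possibly exchanging dependent and independent variable) is a fair alternative; the homogeneous route works on the equation as it stands.


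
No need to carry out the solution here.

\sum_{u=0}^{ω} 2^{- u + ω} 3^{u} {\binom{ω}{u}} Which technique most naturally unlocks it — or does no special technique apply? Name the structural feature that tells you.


Technique: the binomial theorem — binomial coefficients against complementary powers of 3 and 2: recognize the binomial expansion and resum.


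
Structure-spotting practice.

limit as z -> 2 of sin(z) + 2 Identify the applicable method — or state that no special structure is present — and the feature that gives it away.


Method: no special technique — the expression is continuous at the evaluation point — substitute directly; no indeterminate form appears.


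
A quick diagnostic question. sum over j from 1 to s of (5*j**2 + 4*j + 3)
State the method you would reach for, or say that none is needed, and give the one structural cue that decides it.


Verdict: no special technique — Faulhaber territory: sum each constant-multiple power of j with its closed-form formula, no trick required.


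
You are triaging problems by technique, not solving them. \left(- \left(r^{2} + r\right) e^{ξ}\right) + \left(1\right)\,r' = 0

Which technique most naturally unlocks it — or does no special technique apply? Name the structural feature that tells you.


Best approach: separation of variables — one side of the product carries the independent variable, the other the unknown — the textbook separation shape. A Bernoulli substitution applies to this equation as given; separation takes the same equation in its displayed form.


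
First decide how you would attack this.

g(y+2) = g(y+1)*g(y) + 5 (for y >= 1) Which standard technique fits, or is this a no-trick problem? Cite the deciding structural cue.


Method: no special technique — once the recursion is nonlinear, characteristic roots, master substitutions, and summation factors are all off the table.


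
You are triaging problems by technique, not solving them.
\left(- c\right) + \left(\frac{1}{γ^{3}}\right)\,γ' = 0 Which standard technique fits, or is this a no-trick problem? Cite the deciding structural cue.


Best approach: separation of variables — a product of single-variable factors, c and γ^{3} — the textbook separable form. The equation is exact as it stands too — a potential function exists — though separation reads the split structure directly.
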